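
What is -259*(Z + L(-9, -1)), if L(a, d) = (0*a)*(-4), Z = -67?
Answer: 17353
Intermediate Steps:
L(a, d) = 0 (L(a, d) = 0*(-4) = 0)
-259*(Z + L(-9, -1)) = -259*(-67 + 0) = -259*(-67) = 17353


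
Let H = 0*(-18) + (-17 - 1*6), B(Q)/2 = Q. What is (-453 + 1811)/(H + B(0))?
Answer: -1358/23 ≈ -59.043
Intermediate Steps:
B(Q) = 2*Q
H = -23 (H = 0 + (-17 - 6) = 0 - 23 = -23)
(-453 + 1811)/(H + B(0)) = (-453 + 1811)/(-23 + 2*0) = 1358/(-23 + 0) = 1358/(-23) = 1358*(-1/23) = -1358/23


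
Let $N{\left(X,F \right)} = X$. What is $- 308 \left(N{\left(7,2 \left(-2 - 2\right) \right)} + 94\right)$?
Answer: $-31108$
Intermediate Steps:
$- 308 \left(N{\left(7,2 \left(-2 - 2\right) \right)} + 94\right) = - 308 \left(7 + 94\right) = \left(-308\right) 101 = -31108$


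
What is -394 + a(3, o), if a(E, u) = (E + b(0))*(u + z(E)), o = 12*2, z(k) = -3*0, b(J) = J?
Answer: -322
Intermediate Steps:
z(k) = 0
o = 24
a(E, u) = E*u (a(E, u) = (E + 0)*(u + 0) = E*u)
-394 + a(3, o) = -394 + 3*24 = -394 + 72 = -322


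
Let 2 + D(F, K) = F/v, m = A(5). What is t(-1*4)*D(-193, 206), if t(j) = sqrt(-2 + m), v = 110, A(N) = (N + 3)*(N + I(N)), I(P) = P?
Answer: -413*sqrt(78)/110 ≈ -33.159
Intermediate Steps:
A(N) = 2*N*(3 + N) (A(N) = (N + 3)*(N + N) = (3 + N)*(2*N) = 2*N*(3 + N))
m = 80 (m = 2*5*(3 + 5) = 2*5*8 = 80)
D(F, K) = -2 + F/110
t(j) = sqrt(78) (t(j) = sqrt(-2 + 80) = sqrt(78))
t(-1*4)*D(-193, 206) = sqrt(78)*(-2 + (1/110)*(-193)) = sqrt(78)*(-2 - 193/110) = sqrt(78)*(-413/110) = -413*sqrt(78)/110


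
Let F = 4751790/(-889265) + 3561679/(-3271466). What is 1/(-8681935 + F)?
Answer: -52894549318/459227379262186695 ≈ -1.1518e-7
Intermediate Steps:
F = -340229016365/52894549318 (F = 4751790*(-1/889265) + 3561679*(-1/3271466) = -950358/177853 - 323789/297406 = -340229016365/52894549318 ≈ -6.4322)
1/(-8681935 + F) = 1/(-8681935 - 340229016365/52894549318) = 1/(-459227379262186695/52894549318) = -52894549318/459227379262186695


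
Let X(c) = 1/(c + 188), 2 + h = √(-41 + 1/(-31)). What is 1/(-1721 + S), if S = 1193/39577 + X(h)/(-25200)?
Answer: 1994680800*(-√9858 + 2883*I)/(-9896720683063687*I + 3432785529600*√9858) ≈ -0.00058107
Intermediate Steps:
h = -2 + 2*I*√9858/31 (h = -2 + √(-41 + 1/(-31)) = -2 + √(-41 - 1/31) = -2 + √(-1272/31) = -2 + 2*I*√9858/31 ≈ -2.0 + 6.4056*I)
X(c) = 1/(188 + c)
S = 1193/39577 - 1/(25200*(186 + 2*I*√9858/31)) (S = 1193/39577 + 1/((188 + (-2 + 2*I*√9858/31))*(-25200)) = 1193*(1/39577) - 1/25200/(186 + 2*I*√9858/31) = 1193/39577 - 1/(25200*(186 + 2*I*√9858/31)) ≈ 0.030144 + 7.3387e-9*I)
1/(-1721 + S) = 1/(-1721 + (5380083695303/178482043303200 + I*√9858/13529224800)) = 1/(-307162216441111897/178482043303200 + I*√9858/13529224800)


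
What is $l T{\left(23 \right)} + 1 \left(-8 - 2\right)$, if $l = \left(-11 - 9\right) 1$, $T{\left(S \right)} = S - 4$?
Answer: $-390$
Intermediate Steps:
$T{\left(S \right)} = -4 + S$
$l = -20$ ($l = \left(-20\right) 1 = -20$)
$l T{\left(23 \right)} + 1 \left(-8 - 2\right) = - 20 \left(-4 + 23\right) + 1 \left(-8 - 2\right) = \left(-20\right) 19 + 1 \left(-10\right) = -380 - 10 = -390$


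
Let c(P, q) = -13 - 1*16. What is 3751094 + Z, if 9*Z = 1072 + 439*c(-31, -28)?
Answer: 33748187/9 ≈ 3.7498e+6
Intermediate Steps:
c(P, q) = -29 (c(P, q) = -13 - 16 = -29)
Z = -11659/9 (Z = (1072 + 439*(-29))/9 = (1072 - 12731)/9 = (⅑)*(-11659) = -11659/9 ≈ -1295.4)
3751094 + Z = 3751094 - 11659/9 = 33748187/9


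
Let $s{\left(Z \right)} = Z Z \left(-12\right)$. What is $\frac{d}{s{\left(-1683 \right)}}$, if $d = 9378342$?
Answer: $- \frac{19297}{69938} \approx -0.27592$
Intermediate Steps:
$s{\left(Z \right)} = - 12 Z^{2}$ ($s{\left(Z \right)} = Z^{2} \left(-12\right) = - 12 Z^{2}$)
$\frac{d}{s{\left(-1683 \right)}} = \frac{9378342}{\left(-12\right) \left(-1683\right)^{2}} = \frac{9378342}{\left(-12\right) 2832489} = \frac{9378342}{-33989868} = 9378342 \left(- \frac{1}{33989868}\right) = - \frac{19297}{69938}$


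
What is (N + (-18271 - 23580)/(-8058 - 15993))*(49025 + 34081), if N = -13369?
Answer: -8906081305536/8017 ≈ -1.1109e+9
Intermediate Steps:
(N + (-18271 - 23580)/(-8058 - 15993))*(49025 + 34081) = (-13369 + (-18271 - 23580)/(-8058 - 15993))*(49025 + 34081) = (-13369 - 41851/(-24051))*83106 = (-13369 - 41851*(-1/24051))*83106 = (-13369 + 41851/24051)*83106 = -321495968/24051*83106 = -8906081305536/8017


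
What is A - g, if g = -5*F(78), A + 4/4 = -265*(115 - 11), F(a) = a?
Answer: -27171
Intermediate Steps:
A = -27561 (A = -1 - 265*(115 - 11) = -1 - 265*104 = -1 - 27560 = -27561)
g = -390 (g = -5*78 = -390)
A - g = -27561 - 1*(-390) = -27561 + 390 = -27171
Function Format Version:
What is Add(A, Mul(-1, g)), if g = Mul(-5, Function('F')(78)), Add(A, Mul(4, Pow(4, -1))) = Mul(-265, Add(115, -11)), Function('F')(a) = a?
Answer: -27171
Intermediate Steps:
A = -27561 (A = Add(-1, Mul(-265, Add(115, -11))) = Add(-1, Mul(-265, 104)) = Add(-1, -27560) = -27561)
g = -390 (g = Mul(-5, 78) = -390)
Add(A, Mul(-1, g)) = Add(-27561, Mul(-1, -390)) = Add(-27561, 390) = -27171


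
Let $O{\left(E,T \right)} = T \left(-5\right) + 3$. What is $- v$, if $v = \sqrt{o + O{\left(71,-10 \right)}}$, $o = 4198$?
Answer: $- \sqrt{4251} \approx -65.2$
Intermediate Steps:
$O{\left(E,T \right)} = 3 - 5 T$ ($O{\left(E,T \right)} = - 5 T + 3 = 3 - 5 T$)
$v = \sqrt{4251}$ ($v = \sqrt{4198 + \left(3 - -50\right)} = \sqrt{4198 + \left(3 + 50\right)} = \sqrt{4198 + 53} = \sqrt{4251} \approx 65.2$)
$- v = - \sqrt{4251}$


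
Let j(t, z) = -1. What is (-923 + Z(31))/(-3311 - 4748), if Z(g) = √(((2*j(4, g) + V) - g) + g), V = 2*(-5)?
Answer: 923/8059 - 2*I*√3/8059 ≈ 0.11453 - 0.00042984*I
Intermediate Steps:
V = -10
Z(g) = 2*I*√3 (Z(g) = √(((2*(-1) - 10) - g) + g) = √(((-2 - 10) - g) + g) = √((-12 - g) + g) = √(-12) = 2*I*√3)
(-923 + Z(31))/(-3311 - 4748) = (-923 + 2*I*√3)/(-3311 - 4748) = (-923 + 2*I*√3)/(-8059) = (-923 + 2*I*√3)*(-1/8059) = 923/8059 - 2*I*√3/8059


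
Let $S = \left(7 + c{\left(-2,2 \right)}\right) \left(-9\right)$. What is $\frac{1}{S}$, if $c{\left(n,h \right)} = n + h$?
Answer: $- \frac{1}{63} \approx -0.015873$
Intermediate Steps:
$c{\left(n,h \right)} = h + n$
$S = -63$ ($S = \left(7 + \left(2 - 2\right)\right) \left(-9\right) = \left(7 + 0\right) \left(-9\right) = 7 \left(-9\right) = -63$)
$\frac{1}{S} = \frac{1}{-63} = - \frac{1}{63}$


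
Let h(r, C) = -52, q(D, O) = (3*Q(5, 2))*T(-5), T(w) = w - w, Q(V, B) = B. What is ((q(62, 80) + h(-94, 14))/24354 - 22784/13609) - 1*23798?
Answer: -3944006034416/165716793 ≈ -23800.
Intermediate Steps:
T(w) = 0
q(D, O) = 0 (q(D, O) = (3*2)*0 = 6*0 = 0)
((q(62, 80) + h(-94, 14))/24354 - 22784/13609) - 1*23798 = ((0 - 52)/24354 - 22784/13609) - 1*23798 = (-52*1/24354 - 22784*1/13609) - 23798 = (-26/12177 - 22784/13609) - 23798 = -277794602/165716793 - 23798 = -3944006034416/165716793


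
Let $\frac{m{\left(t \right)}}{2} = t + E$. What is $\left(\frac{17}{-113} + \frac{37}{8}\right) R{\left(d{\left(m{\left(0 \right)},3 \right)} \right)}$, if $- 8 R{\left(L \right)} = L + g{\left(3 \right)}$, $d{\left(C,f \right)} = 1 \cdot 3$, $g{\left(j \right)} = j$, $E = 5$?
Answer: $- \frac{12135}{3616} \approx -3.3559$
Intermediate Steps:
$m{\left(t \right)} = 10 + 2 t$ ($m{\left(t \right)} = 2 \left(t + 5\right) = 2 \left(5 + t\right) = 10 + 2 t$)
$d{\left(C,f \right)} = 3$
$R{\left(L \right)} = - \frac{3}{8} - \frac{L}{8}$ ($R{\left(L \right)} = - \frac{L + 3}{8} = - \frac{3 + L}{8} = - \frac{3}{8} - \frac{L}{8}$)
$\left(\frac{17}{-113} + \frac{37}{8}\right) R{\left(d{\left(m{\left(0 \right)},3 \right)} \right)} = \left(\frac{17}{-113} + \frac{37}{8}\right) \left(- \frac{3}{8} - \frac{3}{8}\right) = \left(17 \left(- \frac{1}{113}\right) + 37 \cdot \frac{1}{8}\right) \left(- \frac{3}{8} - \frac{3}{8}\right) = \left(- \frac{17}{113} + \frac{37}{8}\right) \left(- \frac{3}{4}\right) = \frac{4045}{904} \left(- \frac{3}{4}\right) = - \frac{12135}{3616}$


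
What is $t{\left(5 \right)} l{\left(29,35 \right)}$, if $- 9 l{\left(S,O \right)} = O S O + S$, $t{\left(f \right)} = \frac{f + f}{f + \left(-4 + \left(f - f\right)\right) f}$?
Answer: $\frac{71108}{27} \approx 2633.6$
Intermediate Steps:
$t{\left(f \right)} = - \frac{2}{3}$ ($t{\left(f \right)} = \frac{2 f}{f + \left(-4 + 0\right) f} = \frac{2 f}{f - 4 f} = \frac{2 f}{\left(-3\right) f} = 2 f \left(- \frac{1}{3 f}\right) = - \frac{2}{3}$)
$l{\left(S,O \right)} = - \frac{S}{9} - \frac{S O^{2}}{9}$ ($l{\left(S,O \right)} = - \frac{O S O + S}{9} = - \frac{S O^{2} + S}{9} = - \frac{S + S O^{2}}{9} = - \frac{S}{9} - \frac{S O^{2}}{9}$)
$t{\left(5 \right)} l{\left(29,35 \right)} = - \frac{2 \left(\left(- \frac{1}{9}\right) 29 \left(1 + 35^{2}\right)\right)}{3} = - \frac{2 \left(\left(- \frac{1}{9}\right) 29 \left(1 + 1225\right)\right)}{3} = - \frac{2 \left(\left(- \frac{1}{9}\right) 29 \cdot 1226\right)}{3} = \left(- \frac{2}{3}\right) \left(- \frac{35554}{9}\right) = \frac{71108}{27}$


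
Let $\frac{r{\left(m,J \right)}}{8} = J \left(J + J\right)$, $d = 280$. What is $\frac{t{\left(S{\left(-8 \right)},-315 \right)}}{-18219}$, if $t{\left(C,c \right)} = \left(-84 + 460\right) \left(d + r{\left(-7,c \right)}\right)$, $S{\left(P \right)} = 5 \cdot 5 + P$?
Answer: $- \frac{597042880}{18219} \approx -32770.0$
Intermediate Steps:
$S{\left(P \right)} = 25 + P$
$r{\left(m,J \right)} = 16 J^{2}$ ($r{\left(m,J \right)} = 8 J \left(J + J\right) = 8 J 2 J = 8 \cdot 2 J^{2} = 16 J^{2}$)
$t{\left(C,c \right)} = 105280 + 6016 c^{2}$ ($t{\left(C,c \right)} = \left(-84 + 460\right) \left(280 + 16 c^{2}\right) = 376 \left(280 + 16 c^{2}\right) = 105280 + 6016 c^{2}$)
$\frac{t{\left(S{\left(-8 \right)},-315 \right)}}{-18219} = \frac{105280 + 6016 \left(-315\right)^{2}}{-18219} = \left(105280 + 6016 \cdot 99225\right) \left(- \frac{1}{18219}\right) = \left(105280 + 596937600\right) \left(- \frac{1}{18219}\right) = 597042880 \left(- \frac{1}{18219}\right) = - \frac{597042880}{18219}$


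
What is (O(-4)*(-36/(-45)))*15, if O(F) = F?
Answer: -48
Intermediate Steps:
(O(-4)*(-36/(-45)))*15 = -(-144)/(-45)*15 = -(-144)*(-1)/45*15 = -4*⅘*15 = -16/5*15 = -48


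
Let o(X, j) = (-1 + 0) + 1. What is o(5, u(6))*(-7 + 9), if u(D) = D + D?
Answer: 0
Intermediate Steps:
u(D) = 2*D
o(X, j) = 0 (o(X, j) = -1 + 1 = 0)
o(5, u(6))*(-7 + 9) = 0*(-7 + 9) = 0*2 = 0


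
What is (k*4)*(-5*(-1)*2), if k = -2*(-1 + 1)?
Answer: 0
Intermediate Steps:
k = 0 (k = -2*0 = 0)
(k*4)*(-5*(-1)*2) = (0*4)*(-5*(-1)*2) = 0*(5*2) = 0*10 = 0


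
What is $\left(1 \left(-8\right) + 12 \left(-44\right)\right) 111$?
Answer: $-59496$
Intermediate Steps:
$\left(1 \left(-8\right) + 12 \left(-44\right)\right) 111 = \left(-8 - 528\right) 111 = \left(-536\right) 111 = -59496$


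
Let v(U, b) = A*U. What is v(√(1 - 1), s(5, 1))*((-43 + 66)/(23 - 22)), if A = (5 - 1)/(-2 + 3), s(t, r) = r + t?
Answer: 0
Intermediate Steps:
A = 4 (A = 4/1 = 4*1 = 4)
v(U, b) = 4*U
v(√(1 - 1), s(5, 1))*((-43 + 66)/(23 - 22)) = (4*√(1 - 1))*((-43 + 66)/(23 - 22)) = (4*√0)*(23/1) = (4*0)*(23*1) = 0*23 = 0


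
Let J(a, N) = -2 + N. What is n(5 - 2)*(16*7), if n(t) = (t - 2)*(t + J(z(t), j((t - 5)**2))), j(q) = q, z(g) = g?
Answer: 560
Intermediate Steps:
n(t) = (-2 + t)*(-2 + t + (-5 + t)**2) (n(t) = (t - 2)*(t + (-2 + (t - 5)**2)) = (-2 + t)*(t + (-2 + (-5 + t)**2)) = (-2 + t)*(-2 + t + (-5 + t)**2))
n(5 - 2)*(16*7) = (-46 + (5 - 2)**3 - 11*(5 - 2)**2 + 41*(5 - 2))*(16*7) = (-46 + 3**3 - 11*3**2 + 41*3)*112 = (-46 + 27 - 11*9 + 123)*112 = (-46 + 27 - 99 + 123)*112 = 5*112 = 560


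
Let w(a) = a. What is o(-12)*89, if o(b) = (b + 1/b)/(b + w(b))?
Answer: 12905/288 ≈ 44.809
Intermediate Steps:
o(b) = (b + 1/b)/(2*b) (o(b) = (b + 1/b)/(b + b) = (b + 1/b)/((2*b)) = (b + 1/b)*(1/(2*b)) = (b + 1/b)/(2*b))
o(-12)*89 = ((½)*(1 + (-12)²)/(-12)²)*89 = ((½)*(1/144)*(1 + 144))*89 = ((½)*(1/144)*145)*89 = (145/288)*89 = 12905/288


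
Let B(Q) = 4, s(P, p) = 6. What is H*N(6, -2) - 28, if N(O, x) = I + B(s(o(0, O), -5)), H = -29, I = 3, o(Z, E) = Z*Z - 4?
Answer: -231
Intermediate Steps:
o(Z, E) = -4 + Z² (o(Z, E) = Z² - 4 = -4 + Z²)
N(O, x) = 7 (N(O, x) = 3 + 4 = 7)
H*N(6, -2) - 28 = -29*7 - 28 = -203 - 28 = -231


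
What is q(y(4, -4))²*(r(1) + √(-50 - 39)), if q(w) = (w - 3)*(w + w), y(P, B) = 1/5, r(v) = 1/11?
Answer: 784/6875 + 784*I*√89/625 ≈ 0.11404 + 11.834*I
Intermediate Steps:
r(v) = 1/11
y(P, B) = ⅕
q(w) = 2*w*(-3 + w) (q(w) = (-3 + w)*(2*w) = 2*w*(-3 + w))
q(y(4, -4))²*(r(1) + √(-50 - 39)) = (2*(⅕)*(-3 + ⅕))²*(1/11 + √(-50 - 39)) = (2*(⅕)*(-14/5))²*(1/11 + √(-89)) = (-28/25)²*(1/11 + I*√89) = 784*(1/11 + I*√89)/625 = 784/6875 + 784*I*√89/625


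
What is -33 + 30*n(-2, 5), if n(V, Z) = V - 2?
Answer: -153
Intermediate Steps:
n(V, Z) = -2 + V
-33 + 30*n(-2, 5) = -33 + 30*(-2 - 2) = -33 + 30*(-4) = -33 - 120 = -153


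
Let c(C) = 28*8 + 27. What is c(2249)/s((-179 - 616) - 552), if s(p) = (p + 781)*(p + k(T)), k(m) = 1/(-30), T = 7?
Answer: 15/45563 ≈ 0.00032921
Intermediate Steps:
k(m) = -1/30
s(p) = (781 + p)*(-1/30 + p) (s(p) = (p + 781)*(p - 1/30) = (781 + p)*(-1/30 + p))
c(C) = 251 (c(C) = 224 + 27 = 251)
c(2249)/s((-179 - 616) - 552) = 251/(-781/30 + ((-179 - 616) - 552)² + 23429*((-179 - 616) - 552)/30) = 251/(-781/30 + (-795 - 552)² + 23429*(-795 - 552)/30) = 251/(-781/30 + (-1347)² + (23429/30)*(-1347)) = 251/(-781/30 + 1814409 - 10519621/10) = 251/(11436313/15) = 251*(15/11436313) = 15/45563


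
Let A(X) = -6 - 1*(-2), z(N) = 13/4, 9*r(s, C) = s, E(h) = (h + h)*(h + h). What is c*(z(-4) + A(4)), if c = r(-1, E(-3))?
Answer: 1/12 ≈ 0.083333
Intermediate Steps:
E(h) = 4*h² (E(h) = (2*h)*(2*h) = 4*h²)
r(s, C) = s/9
z(N) = 13/4 (z(N) = 13*(¼) = 13/4)
c = -⅑ (c = (⅑)*(-1) = -⅑ ≈ -0.11111)
A(X) = -4 (A(X) = -6 + 2 = -4)
c*(z(-4) + A(4)) = -(13/4 - 4)/9 = -⅑*(-¾) = 1/12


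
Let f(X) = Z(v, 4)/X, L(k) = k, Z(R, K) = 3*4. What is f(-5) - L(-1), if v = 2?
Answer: -7/5 ≈ -1.4000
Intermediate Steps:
Z(R, K) = 12
f(X) = 12/X
f(-5) - L(-1) = 12/(-5) - 1*(-1) = 12*(-⅕) + 1 = -12/5 + 1 = -7/5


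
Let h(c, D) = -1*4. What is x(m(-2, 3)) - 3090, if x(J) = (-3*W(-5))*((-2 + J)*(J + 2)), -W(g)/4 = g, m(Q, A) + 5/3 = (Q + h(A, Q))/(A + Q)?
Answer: -19130/3 ≈ -6376.7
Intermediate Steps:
h(c, D) = -4
m(Q, A) = -5/3 + (-4 + Q)/(A + Q) (m(Q, A) = -5/3 + (Q - 4)/(A + Q) = -5/3 + (-4 + Q)/(A + Q))
W(g) = -4*g
x(J) = -60*(-2 + J)*(2 + J) (x(J) = (-(-12)*(-5))*((-2 + J)*(J + 2)) = (-3*20)*((-2 + J)*(2 + J)) = -60*(-2 + J)*(2 + J))
x(m(-2, 3)) - 3090 = (240 - 60*(-12 - 5*3 - 2*(-2))²/(9*(3 - 2)²)) - 3090 = (240 - 60*(-12 - 15 + 4)²/9) - 3090 = (240 - 60*((⅓)*1*(-23))²) - 3090 = (240 - 60*(-23/3)²) - 3090 = (240 - 60*529/9) - 3090 = (240 - 10580/3) - 3090 = -9860/3 - 3090 = -19130/3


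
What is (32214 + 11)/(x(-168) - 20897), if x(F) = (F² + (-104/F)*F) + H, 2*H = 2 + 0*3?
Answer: 32225/7224 ≈ 4.4608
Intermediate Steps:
H = 1 (H = (2 + 0*3)/2 = (2 + 0)/2 = (½)*2 = 1)
x(F) = -103 + F² (x(F) = (F² + (-104/F)*F) + 1 = (F² - 104) + 1 = (-104 + F²) + 1 = -103 + F²)
(32214 + 11)/(x(-168) - 20897) = (32214 + 11)/((-103 + (-168)²) - 20897) = 32225/((-103 + 28224) - 20897) = 32225/(28121 - 20897) = 32225/7224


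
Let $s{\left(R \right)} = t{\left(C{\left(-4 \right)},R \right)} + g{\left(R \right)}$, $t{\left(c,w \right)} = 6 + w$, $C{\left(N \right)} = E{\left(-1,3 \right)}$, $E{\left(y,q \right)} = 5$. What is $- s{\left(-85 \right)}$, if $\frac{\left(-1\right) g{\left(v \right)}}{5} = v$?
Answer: $-346$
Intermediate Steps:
$C{\left(N \right)} = 5$
$g{\left(v \right)} = - 5 v$
$s{\left(R \right)} = 6 - 4 R$ ($s{\left(R \right)} = \left(6 + R\right) - 5 R = 6 - 4 R$)
$- s{\left(-85 \right)} = - (6 - -340) = - (6 + 340) = \left(-1\right) 346 = -346$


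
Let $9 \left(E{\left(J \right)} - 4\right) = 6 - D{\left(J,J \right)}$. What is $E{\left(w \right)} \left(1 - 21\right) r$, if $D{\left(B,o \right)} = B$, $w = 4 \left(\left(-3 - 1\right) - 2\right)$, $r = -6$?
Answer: $880$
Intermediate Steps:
$w = -24$ ($w = 4 \left(-4 - 2\right) = 4 \left(-6\right) = -24$)
$E{\left(J \right)} = \frac{14}{3} - \frac{J}{9}$ ($E{\left(J \right)} = 4 + \frac{6 - J}{9} = 4 - \left(- \frac{2}{3} + \frac{J}{9}\right) = \frac{14}{3} - \frac{J}{9}$)
$E{\left(w \right)} \left(1 - 21\right) r = \left(\frac{14}{3} - - \frac{8}{3}\right) \left(1 - 21\right) \left(-6\right) = \left(\frac{14}{3} + \frac{8}{3}\right) \left(\left(-20\right) \left(-6\right)\right) = \frac{22}{3} \cdot 120 = 880$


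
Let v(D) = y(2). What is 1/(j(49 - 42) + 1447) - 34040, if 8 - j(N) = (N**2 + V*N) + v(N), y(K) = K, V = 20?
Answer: -43026559/1264 ≈ -34040.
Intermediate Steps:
v(D) = 2
j(N) = 6 - N**2 - 20*N (j(N) = 8 - ((N**2 + 20*N) + 2) = 8 - (2 + N**2 + 20*N) = 8 + (-2 - N**2 - 20*N) = 6 - N**2 - 20*N)
1/(j(49 - 42) + 1447) - 34040 = 1/((6 - (49 - 42)**2 - 20*(49 - 42)) + 1447) - 34040 = 1/((6 - 1*7**2 - 20*7) + 1447) - 34040 = 1/((6 - 1*49 - 140) + 1447) - 34040 = 1/((6 - 49 - 140) + 1447) - 34040 = 1/(-183 + 1447) - 34040 = 1/1264 - 34040 = -43026559/1264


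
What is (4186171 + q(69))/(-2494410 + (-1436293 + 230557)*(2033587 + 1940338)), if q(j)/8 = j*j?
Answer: -4224259/4791506928210 ≈ -8.8161e-7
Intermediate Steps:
q(j) = 8*j² (q(j) = 8*(j*j) = 8*j²)
(4186171 + q(69))/(-2494410 + (-1436293 + 230557)*(2033587 + 1940338)) = (4186171 + 8*69²)/(-2494410 + (-1436293 + 230557)*(2033587 + 1940338)) = (4186171 + 8*4761)/(-2494410 - 1205736*3973925) = (4186171 + 38088)/(-2494410 - 4791504433800) = 4224259/(-4791506928210) = 4224259*(-1/4791506928210) = -4224259/4791506928210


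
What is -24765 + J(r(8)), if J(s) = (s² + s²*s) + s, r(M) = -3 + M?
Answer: -24610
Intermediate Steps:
J(s) = s + s² + s³ (J(s) = (s² + s³) + s = s + s² + s³)
-24765 + J(r(8)) = -24765 + (-3 + 8)*(1 + (-3 + 8) + (-3 + 8)²) = -24765 + 5*(1 + 5 + 5²) = -24765 + 5*(1 + 5 + 25) = -24765 + 5*31 = -24765 + 155 = -24610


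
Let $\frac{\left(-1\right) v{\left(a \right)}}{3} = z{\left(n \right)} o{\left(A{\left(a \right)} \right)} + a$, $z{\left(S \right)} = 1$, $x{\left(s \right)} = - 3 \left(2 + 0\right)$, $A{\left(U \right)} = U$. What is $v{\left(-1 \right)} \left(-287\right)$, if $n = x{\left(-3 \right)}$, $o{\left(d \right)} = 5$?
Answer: $3444$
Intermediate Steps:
$x{\left(s \right)} = -6$ ($x{\left(s \right)} = \left(-3\right) 2 = -6$)
$n = -6$
$v{\left(a \right)} = -15 - 3 a$ ($v{\left(a \right)} = - 3 \left(1 \cdot 5 + a\right) = - 3 \left(5 + a\right) = -15 - 3 a$)
$v{\left(-1 \right)} \left(-287\right) = \left(-15 - -3\right) \left(-287\right) = \left(-15 + 3\right) \left(-287\right) = \left(-12\right) \left(-287\right) = 3444$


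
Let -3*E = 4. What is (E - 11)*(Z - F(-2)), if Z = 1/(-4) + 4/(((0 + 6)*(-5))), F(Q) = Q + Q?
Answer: -8029/180 ≈ -44.606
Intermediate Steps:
F(Q) = 2*Q
Z = -23/60 (Z = 1*(-¼) + 4/((6*(-5))) = -¼ + 4/(-30) = -¼ + 4*(-1/30) = -¼ - 2/15 = -23/60 ≈ -0.38333)
E = -4/3 (E = -⅓*4 = -4/3 ≈ -1.3333)
(E - 11)*(Z - F(-2)) = (-4/3 - 11)*(-23/60 - 2*(-2)) = -37*(-23/60 - 1*(-4))/3 = -37*(-23/60 + 4)/3 = -37/3*217/60 = -8029/180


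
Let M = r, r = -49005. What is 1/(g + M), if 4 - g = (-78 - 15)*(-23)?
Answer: -1/51140 ≈ -1.9554e-5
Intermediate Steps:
M = -49005
g = -2135 (g = 4 - (-78 - 15)*(-23) = 4 - (-93)*(-23) = 4 - 1*2139 = 4 - 2139 = -2135)
1/(g + M) = 1/(-2135 - 49005) = 1/(-51140) = -1/51140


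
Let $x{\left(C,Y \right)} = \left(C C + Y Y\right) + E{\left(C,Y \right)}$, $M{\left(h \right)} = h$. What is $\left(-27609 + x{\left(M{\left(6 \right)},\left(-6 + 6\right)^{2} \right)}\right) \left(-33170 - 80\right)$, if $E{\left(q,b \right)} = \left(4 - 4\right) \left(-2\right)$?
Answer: $916802250$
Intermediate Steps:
$E{\left(q,b \right)} = 0$ ($E{\left(q,b \right)} = 0 \left(-2\right) = 0$)
$x{\left(C,Y \right)} = C^{2} + Y^{2}$ ($x{\left(C,Y \right)} = \left(C C + Y Y\right) + 0 = \left(C^{2} + Y^{2}\right) + 0 = C^{2} + Y^{2}$)
$\left(-27609 + x{\left(M{\left(6 \right)},\left(-6 + 6\right)^{2} \right)}\right) \left(-33170 - 80\right) = \left(-27609 + \left(6^{2} + \left(\left(-6 + 6\right)^{2}\right)^{2}\right)\right) \left(-33170 - 80\right) = \left(-27609 + \left(36 + \left(0^{2}\right)^{2}\right)\right) \left(-33250\right) = \left(-27609 + \left(36 + 0^{2}\right)\right) \left(-33250\right) = \left(-27609 + \left(36 + 0\right)\right) \left(-33250\right) = \left(-27609 + 36\right) \left(-33250\right) = \left(-27573\right) \left(-33250\right) = 916802250$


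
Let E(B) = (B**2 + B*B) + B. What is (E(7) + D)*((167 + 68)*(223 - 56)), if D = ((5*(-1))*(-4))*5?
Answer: 8045225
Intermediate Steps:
E(B) = B + 2*B**2 (E(B) = (B**2 + B**2) + B = 2*B**2 + B = B + 2*B**2)
D = 100 (D = -5*(-4)*5 = 20*5 = 100)
(E(7) + D)*((167 + 68)*(223 - 56)) = (7*(1 + 2*7) + 100)*((167 + 68)*(223 - 56)) = (7*(1 + 14) + 100)*(235*167) = (7*15 + 100)*39245 = (105 + 100)*39245 = 205*39245 = 8045225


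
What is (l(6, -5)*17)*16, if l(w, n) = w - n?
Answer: 2992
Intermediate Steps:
(l(6, -5)*17)*16 = ((6 - 1*(-5))*17)*16 = ((6 + 5)*17)*16 = (11*17)*16 = 187*16 = 2992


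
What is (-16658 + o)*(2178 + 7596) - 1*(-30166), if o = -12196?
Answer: -281988830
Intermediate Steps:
(-16658 + o)*(2178 + 7596) - 1*(-30166) = (-16658 - 12196)*(2178 + 7596) - 1*(-30166) = -28854*9774 + 30166 = -282018996 + 30166 = -281988830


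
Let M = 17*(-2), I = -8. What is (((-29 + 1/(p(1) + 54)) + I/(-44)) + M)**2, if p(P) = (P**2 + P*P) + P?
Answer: 1550469376/393129 ≈ 3943.9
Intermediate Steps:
M = -34
p(P) = P + 2*P**2 (p(P) = (P**2 + P**2) + P = 2*P**2 + P = P + 2*P**2)
(((-29 + 1/(p(1) + 54)) + I/(-44)) + M)**2 = (((-29 + 1/(1*(1 + 2*1) + 54)) - 8/(-44)) - 34)**2 = (((-29 + 1/(1*(1 + 2) + 54)) - 8*(-1/44)) - 34)**2 = (((-29 + 1/(1*3 + 54)) + 2/11) - 34)**2 = (((-29 + 1/(3 + 54)) + 2/11) - 34)**2 = (((-29 + 1/57) + 2/11) - 34)**2 = ((-1652/57 + 2/11) - 34)**2 = (-18058/627 - 34)**2 = (-39376/627)**2 = 1550469376/393129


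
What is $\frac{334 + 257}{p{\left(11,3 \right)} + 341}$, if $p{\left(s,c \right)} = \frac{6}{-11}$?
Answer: $\frac{6501}{3745} \approx 1.7359$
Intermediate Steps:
$p{\left(s,c \right)} = - \frac{6}{11}$ ($p{\left(s,c \right)} = 6 \left(- \frac{1}{11}\right) = - \frac{6}{11}$)
$\frac{334 + 257}{p{\left(11,3 \right)} + 341} = \frac{334 + 257}{- \frac{6}{11} + 341} = \frac{591}{\frac{3745}{11}} = 591 \cdot \frac{11}{3745} = \frac{6501}{3745}$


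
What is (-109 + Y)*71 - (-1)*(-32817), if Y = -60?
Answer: -44816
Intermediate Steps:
(-109 + Y)*71 - (-1)*(-32817) = (-109 - 60)*71 - (-1)*(-32817) = -169*71 - 1*32817 = -11999 - 32817 = -44816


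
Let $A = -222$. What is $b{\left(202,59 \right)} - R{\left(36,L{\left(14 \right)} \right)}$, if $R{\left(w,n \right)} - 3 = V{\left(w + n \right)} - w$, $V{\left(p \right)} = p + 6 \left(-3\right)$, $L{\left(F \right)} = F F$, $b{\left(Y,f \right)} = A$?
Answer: $-403$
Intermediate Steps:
$b{\left(Y,f \right)} = -222$
$L{\left(F \right)} = F^{2}$
$V{\left(p \right)} = -18 + p$ ($V{\left(p \right)} = p - 18 = -18 + p$)
$R{\left(w,n \right)} = -15 + n$ ($R{\left(w,n \right)} = 3 - \left(18 - n\right) = 3 + \left(\left(-18 + n + w\right) - w\right) = 3 + \left(-18 + n\right) = -15 + n$)
$b{\left(202,59 \right)} - R{\left(36,L{\left(14 \right)} \right)} = -222 - \left(-15 + 14^{2}\right) = -222 - \left(-15 + 196\right) = -222 - 181 = -403$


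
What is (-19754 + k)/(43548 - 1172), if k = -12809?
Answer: -32563/42376 ≈ -0.76843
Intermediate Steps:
(-19754 + k)/(43548 - 1172) = (-19754 - 12809)/(43548 - 1172) = -32563/42376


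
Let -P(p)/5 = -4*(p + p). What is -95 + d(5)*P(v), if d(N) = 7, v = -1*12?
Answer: -3455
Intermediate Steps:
v = -12
P(p) = 40*p (P(p) = -(-20)*(p + p) = -(-20)*2*p = -(-40)*p = 40*p)
-95 + d(5)*P(v) = -95 + 7*(40*(-12)) = -95 + 7*(-480) = -95 - 3360 = -3455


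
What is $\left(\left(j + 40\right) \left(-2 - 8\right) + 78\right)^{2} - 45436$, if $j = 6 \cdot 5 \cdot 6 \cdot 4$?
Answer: $56535048$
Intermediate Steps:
$j = 720$ ($j = 30 \cdot 24 = 720$)
$\left(\left(j + 40\right) \left(-2 - 8\right) + 78\right)^{2} - 45436 = \left(\left(720 + 40\right) \left(-2 - 8\right) + 78\right)^{2} - 45436 = \left(760 \left(-10\right) + 78\right)^{2} - 45436 = \left(-7600 + 78\right)^{2} - 45436 = \left(-7522\right)^{2} - 45436 = 56580484 - 45436 = 56535048$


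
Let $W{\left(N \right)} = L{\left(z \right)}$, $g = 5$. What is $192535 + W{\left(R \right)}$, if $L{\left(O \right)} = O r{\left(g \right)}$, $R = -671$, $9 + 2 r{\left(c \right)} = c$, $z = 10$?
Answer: $192515$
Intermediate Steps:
$r{\left(c \right)} = - \frac{9}{2} + \frac{c}{2}$
$L{\left(O \right)} = - 2 O$ ($L{\left(O \right)} = O \left(- \frac{9}{2} + \frac{1}{2} \cdot 5\right) = O \left(- \frac{9}{2} + \frac{5}{2}\right) = O \left(-2\right) = - 2 O$)
$W{\left(N \right)} = -20$ ($W{\left(N \right)} = \left(-2\right) 10 = -20$)
$192535 + W{\left(R \right)} = 192535 - 20 = 192515$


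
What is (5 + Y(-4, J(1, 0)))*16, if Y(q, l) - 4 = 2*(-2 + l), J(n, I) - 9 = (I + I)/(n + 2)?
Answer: 368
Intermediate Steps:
J(n, I) = 9 + 2*I/(2 + n) (J(n, I) = 9 + (I + I)/(n + 2) = 9 + (2*I)/(2 + n) = 9 + 2*I/(2 + n))
Y(q, l) = 2*l (Y(q, l) = 4 + 2*(-2 + l) = 4 + (-4 + 2*l) = 2*l)
(5 + Y(-4, J(1, 0)))*16 = (5 + 2*((18 + 2*0 + 9*1)/(2 + 1)))*16 = (5 + 2*((18 + 0 + 9)/3))*16 = (5 + 2*((⅓)*27))*16 = (5 + 2*9)*16 = (5 + 18)*16 = 23*16 = 368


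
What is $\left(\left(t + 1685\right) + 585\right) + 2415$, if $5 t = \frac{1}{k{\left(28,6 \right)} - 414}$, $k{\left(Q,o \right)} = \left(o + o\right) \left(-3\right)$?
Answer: $\frac{10541249}{2250} \approx 4685.0$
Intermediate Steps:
$k{\left(Q,o \right)} = - 6 o$ ($k{\left(Q,o \right)} = 2 o \left(-3\right) = - 6 o$)
$t = - \frac{1}{2250}$ ($t = \frac{1}{5 \left(\left(-6\right) 6 - 414\right)} = \frac{1}{5 \left(-36 + \left(-602 + 188\right)\right)} = \frac{1}{5 \left(-36 - 414\right)} = \frac{1}{5 \left(-450\right)} = \frac{1}{5} \left(- \frac{1}{450}\right) = - \frac{1}{2250} \approx -0.00044444$)
$\left(\left(t + 1685\right) + 585\right) + 2415 = \left(\left(- \frac{1}{2250} + 1685\right) + 585\right) + 2415 = \left(\frac{3791249}{2250} + 585\right) + 2415 = \frac{5107499}{2250} + 2415 = \frac{10541249}{2250}$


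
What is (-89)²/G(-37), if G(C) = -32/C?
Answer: 293077/32 ≈ 9158.7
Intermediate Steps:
(-89)²/G(-37) = (-89)²/((-32/(-37))) = 7921/((-32*(-1/37))) = 7921/(32/37) = 7921*(37/32) = 293077/32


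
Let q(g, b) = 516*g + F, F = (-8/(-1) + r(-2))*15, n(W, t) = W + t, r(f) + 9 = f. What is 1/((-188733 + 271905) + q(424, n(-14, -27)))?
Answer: 1/301911 ≈ 3.3122e-6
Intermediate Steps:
r(f) = -9 + f
F = -45 (F = (-8/(-1) + (-9 - 2))*15 = (-8*(-1) - 11)*15 = (8 - 11)*15 = -3*15 = -45)
q(g, b) = -45 + 516*g (q(g, b) = 516*g - 45 = -45 + 516*g)
1/((-188733 + 271905) + q(424, n(-14, -27))) = 1/((-188733 + 271905) + (-45 + 516*424)) = 1/(83172 + (-45 + 218784)) = 1/(83172 + 218739) = 1/301911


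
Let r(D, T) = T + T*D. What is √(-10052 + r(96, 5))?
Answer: 3*I*√1063 ≈ 97.811*I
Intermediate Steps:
r(D, T) = T + D*T
√(-10052 + r(96, 5)) = √(-10052 + 5*(1 + 96)) = √(-10052 + 5*97) = √(-10052 + 485) = √(-9567) = 3*I*√1063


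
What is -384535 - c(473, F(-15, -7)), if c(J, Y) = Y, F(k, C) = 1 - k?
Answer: -384551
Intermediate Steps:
-384535 - c(473, F(-15, -7)) = -384535 - (1 - 1*(-15)) = -384535 - (1 + 15) = -384535 - 1*16 = -384535 - 16 = -384551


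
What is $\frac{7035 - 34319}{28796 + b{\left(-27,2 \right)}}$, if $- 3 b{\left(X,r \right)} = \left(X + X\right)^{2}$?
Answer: $- \frac{6821}{6956} \approx -0.98059$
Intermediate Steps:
$b{\left(X,r \right)} = - \frac{4 X^{2}}{3}$ ($b{\left(X,r \right)} = - \frac{\left(X + X\right)^{2}}{3} = - \frac{\left(2 X\right)^{2}}{3} = - \frac{4 X^{2}}{3}$)
$\frac{7035 - 34319}{28796 + b{\left(-27,2 \right)}} = \frac{7035 - 34319}{28796 - \frac{4 \left(-27\right)^{2}}{3}} = - \frac{27284}{28796 - 972} = - \frac{27284}{27824} = \left(-27284\right) \frac{1}{27824} = - \frac{6821}{6956}$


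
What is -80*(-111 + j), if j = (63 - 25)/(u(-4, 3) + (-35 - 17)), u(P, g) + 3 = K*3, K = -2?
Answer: 544720/61 ≈ 8929.8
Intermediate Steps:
u(P, g) = -9 (u(P, g) = -3 - 2*3 = -3 - 6 = -9)
j = -38/61 (j = (63 - 25)/(-9 + (-35 - 17)) = 38/(-9 - 52) = 38/(-61) = 38*(-1/61) = -38/61 ≈ -0.62295)
-80*(-111 + j) = -80*(-111 - 38/61) = -80*(-6809/61) = 544720/61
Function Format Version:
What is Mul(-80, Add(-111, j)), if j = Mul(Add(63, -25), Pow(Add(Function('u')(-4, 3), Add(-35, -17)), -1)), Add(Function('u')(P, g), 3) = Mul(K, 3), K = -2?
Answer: Rational(544720, 61) ≈ 8929.8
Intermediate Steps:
Function('u')(P, g) = -9 (Function('u')(P, g) = Add(-3, Mul(-2, 3)) = Add(-3, -6) = -9)
j = Rational(-38, 61) (j = Mul(Add(63, -25), Pow(Add(-9, Add(-35, -17)), -1)) = Mul(38, Pow(Add(-9, -52), -1)) = Mul(38, Pow(-61, -1)) = Mul(38, Rational(-1, 61)) = Rational(-38, 61) ≈ -0.62295)
Mul(-80, Add(-111, j)) = Mul(-80, Add(-111, Rational(-38, 61))) = Mul(-80, Rational(-6809, 61)) = Rational(544720, 61)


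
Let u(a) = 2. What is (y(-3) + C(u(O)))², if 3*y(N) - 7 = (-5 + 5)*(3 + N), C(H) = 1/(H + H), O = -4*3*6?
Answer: 961/144 ≈ 6.6736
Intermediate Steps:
O = -72 (O = -12*6 = -72)
C(H) = 1/(2*H)
y(N) = 7/3 (y(N) = 7/3 + ((-5 + 5)*(3 + N))/3 = 7/3 + (0*(3 + N))/3 = 7/3 + (⅓)*0 = 7/3 + 0 = 7/3)
(y(-3) + C(u(O)))² = (7/3 + (½)/2)² = (7/3 + (½)*(½))² = (7/3 + ¼)² = (31/12)² = 961/144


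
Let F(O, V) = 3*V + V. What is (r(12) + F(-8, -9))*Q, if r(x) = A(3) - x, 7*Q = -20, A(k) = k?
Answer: 900/7 ≈ 128.57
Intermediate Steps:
Q = -20/7 (Q = (⅐)*(-20) = -20/7 ≈ -2.8571)
r(x) = 3 - x
F(O, V) = 4*V
(r(12) + F(-8, -9))*Q = ((3 - 1*12) + 4*(-9))*(-20/7) = ((3 - 12) - 36)*(-20/7) = (-9 - 36)*(-20/7) = -45*(-20/7) = 900/7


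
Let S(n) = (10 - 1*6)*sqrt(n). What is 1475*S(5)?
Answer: 5900*sqrt(5) ≈ 13193.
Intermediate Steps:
S(n) = 4*sqrt(n) (S(n) = (10 - 6)*sqrt(n) = 4*sqrt(n))
1475*S(5) = 1475*(4*sqrt(5)) = 5900*sqrt(5)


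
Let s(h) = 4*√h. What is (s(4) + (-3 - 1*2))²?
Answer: 9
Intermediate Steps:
(s(4) + (-3 - 1*2))² = (4*√4 + (-3 - 1*2))² = (4*2 + (-3 - 2))² = (8 - 5)² = 3² = 9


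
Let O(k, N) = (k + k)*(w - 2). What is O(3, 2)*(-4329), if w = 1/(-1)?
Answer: 77922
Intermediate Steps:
w = -1
O(k, N) = -6*k (O(k, N) = (k + k)*(-1 - 2) = (2*k)*(-3) = -6*k)
O(3, 2)*(-4329) = -6*3*(-4329) = -18*(-4329) = 77922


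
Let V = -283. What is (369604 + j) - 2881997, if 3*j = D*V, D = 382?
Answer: -7645285/3 ≈ -2.5484e+6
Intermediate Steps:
j = -108106/3 (j = (382*(-283))/3 = (⅓)*(-108106) = -108106/3 ≈ -36035.)
(369604 + j) - 2881997 = (369604 - 108106/3) - 2881997 = 1000706/3 - 2881997 = -7645285/3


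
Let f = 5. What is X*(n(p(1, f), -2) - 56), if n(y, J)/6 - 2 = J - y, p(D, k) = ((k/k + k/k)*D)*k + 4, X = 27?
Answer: -3780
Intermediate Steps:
p(D, k) = 4 + 2*D*k (p(D, k) = ((1 + 1)*D)*k + 4 = (2*D)*k + 4 = 2*D*k + 4 = 4 + 2*D*k)
n(y, J) = 12 - 6*y + 6*J (n(y, J) = 12 + 6*(J - y) = 12 + (-6*y + 6*J) = 12 - 6*y + 6*J)
X*(n(p(1, f), -2) - 56) = 27*((12 - 6*(4 + 2*1*5) + 6*(-2)) - 56) = 27*((12 - 6*(4 + 10) - 12) - 56) = 27*((12 - 6*14 - 12) - 56) = 27*((12 - 84 - 12) - 56) = 27*(-84 - 56) = 27*(-140) = -3780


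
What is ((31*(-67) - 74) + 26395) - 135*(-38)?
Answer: 29374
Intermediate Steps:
((31*(-67) - 74) + 26395) - 135*(-38) = ((-2077 - 74) + 26395) + 5130 = (-2151 + 26395) + 5130 = 24244 + 5130 = 29374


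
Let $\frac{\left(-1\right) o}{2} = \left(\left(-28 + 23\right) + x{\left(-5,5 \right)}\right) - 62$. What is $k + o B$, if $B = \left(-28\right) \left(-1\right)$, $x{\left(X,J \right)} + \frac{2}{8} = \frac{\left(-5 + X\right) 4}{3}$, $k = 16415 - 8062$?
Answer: $\frac{38597}{3} \approx 12866.0$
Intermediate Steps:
$k = 8353$
$x{\left(X,J \right)} = - \frac{83}{12} + \frac{4 X}{3}$ ($x{\left(X,J \right)} = - \frac{1}{4} + \frac{\left(-5 + X\right) 4}{3} = - \frac{1}{4} + \left(-20 + 4 X\right) \frac{1}{3} = - \frac{1}{4} + \left(- \frac{20}{3} + \frac{4 X}{3}\right) = - \frac{83}{12} + \frac{4 X}{3}$)
$B = 28$
$o = \frac{967}{6}$ ($o = - 2 \left(\left(\left(-28 + 23\right) + \left(- \frac{83}{12} + \frac{4}{3} \left(-5\right)\right)\right) - 62\right) = - 2 \left(\left(-5 - \frac{163}{12}\right) - 62\right) = - 2 \left(- \frac{223}{12} - 62\right) = \left(-2\right) \left(- \frac{967}{12}\right) = \frac{967}{6} \approx 161.17$)
$k + o B = 8353 + \frac{967}{6} \cdot 28 = 8353 + \frac{13538}{3} = \frac{38597}{3}$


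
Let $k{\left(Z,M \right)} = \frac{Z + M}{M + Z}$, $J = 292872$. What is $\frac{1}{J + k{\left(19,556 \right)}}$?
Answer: $\frac{1}{292873} \approx 3.4145 \cdot 10^{-6}$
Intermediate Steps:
$k{\left(Z,M \right)} = 1$ ($k{\left(Z,M \right)} = \frac{M + Z}{M + Z} = 1$)
$\frac{1}{J + k{\left(19,556 \right)}} = \frac{1}{292872 + 1} = \frac{1}{292873}$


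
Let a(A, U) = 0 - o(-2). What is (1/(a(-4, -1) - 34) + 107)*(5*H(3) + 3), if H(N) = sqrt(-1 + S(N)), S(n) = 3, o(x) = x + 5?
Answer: 11874/37 + 19790*sqrt(2)/37 ≈ 1077.3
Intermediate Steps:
o(x) = 5 + x
a(A, U) = -3 (a(A, U) = 0 - (5 - 2) = 0 - 1*3 = 0 - 3 = -3)
H(N) = sqrt(2) (H(N) = sqrt(-1 + 3) = sqrt(2))
(1/(a(-4, -1) - 34) + 107)*(5*H(3) + 3) = (1/(-3 - 34) + 107)*(5*sqrt(2) + 3) = (1/(-37) + 107)*(3 + 5*sqrt(2)) = (-1/37 + 107)*(3 + 5*sqrt(2)) = 3958*(3 + 5*sqrt(2))/37 = 11874/37 + 19790*sqrt(2)/37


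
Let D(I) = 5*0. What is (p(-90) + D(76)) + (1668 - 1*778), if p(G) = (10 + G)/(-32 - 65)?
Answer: 86410/97 ≈ 890.82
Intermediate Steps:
p(G) = -10/97 - G/97 (p(G) = (10 + G)/(-97) = (10 + G)*(-1/97) = -10/97 - G/97)
D(I) = 0
(p(-90) + D(76)) + (1668 - 1*778) = ((-10/97 - 1/97*(-90)) + 0) + (1668 - 1*778) = ((-10/97 + 90/97) + 0) + (1668 - 778) = (80/97 + 0) + 890 = 80/97 + 890 = 86410/97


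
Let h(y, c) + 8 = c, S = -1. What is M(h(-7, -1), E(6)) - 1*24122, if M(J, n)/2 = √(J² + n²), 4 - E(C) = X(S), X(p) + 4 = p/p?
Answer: -24122 + 2*√130 ≈ -24099.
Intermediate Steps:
h(y, c) = -8 + c
X(p) = -3 (X(p) = -4 + p/p = -4 + 1 = -3)
E(C) = 7 (E(C) = 4 - 1*(-3) = 4 + 3 = 7)
M(J, n) = 2*√(J² + n²)
M(h(-7, -1), E(6)) - 1*24122 = 2*√((-8 - 1)² + 7²) - 1*24122 = 2*√((-9)² + 49) - 24122 = 2*√(81 + 49) - 24122 = 2*√130 - 24122 = -24122 + 2*√130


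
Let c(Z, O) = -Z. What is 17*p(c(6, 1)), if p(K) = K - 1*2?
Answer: -136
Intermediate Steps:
p(K) = -2 + K (p(K) = K - 2 = -2 + K)
17*p(c(6, 1)) = 17*(-2 - 1*6) = 17*(-2 - 6) = 17*(-8) = -136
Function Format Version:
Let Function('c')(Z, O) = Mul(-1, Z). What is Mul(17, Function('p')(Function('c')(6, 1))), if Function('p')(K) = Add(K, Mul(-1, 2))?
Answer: -136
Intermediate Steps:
Function('p')(K) = Add(-2, K) (Function('p')(K) = Add(K, -2) = Add(-2, K))
Mul(17, Function('p')(Function('c')(6, 1))) = Mul(17, Add(-2, Mul(-1, 6))) = Mul(17, Add(-2, -6)) = Mul(17, -8) = -136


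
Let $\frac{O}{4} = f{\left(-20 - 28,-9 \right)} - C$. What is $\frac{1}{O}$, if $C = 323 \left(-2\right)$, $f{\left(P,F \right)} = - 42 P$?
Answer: $\frac{1}{10648} \approx 9.3914 \cdot 10^{-5}$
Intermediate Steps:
$C = -646$
$O = 10648$ ($O = 4 \left(- 42 \left(-20 - 28\right) - -646\right) = 4 \left(- 42 \left(-20 - 28\right) + 646\right) = 4 \left(\left(-42\right) \left(-48\right) + 646\right) = 4 \left(2016 + 646\right) = 4 \cdot 2662 = 10648$)
$\frac{1}{O} = \frac{1}{10648}$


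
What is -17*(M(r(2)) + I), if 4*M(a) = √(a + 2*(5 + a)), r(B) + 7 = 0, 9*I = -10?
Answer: 170/9 - 17*I*√11/4 ≈ 18.889 - 14.096*I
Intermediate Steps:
I = -10/9 (I = (⅑)*(-10) = -10/9 ≈ -1.1111)
r(B) = -7 (r(B) = -7 + 0 = -7)
M(a) = √(10 + 3*a)/4 (M(a) = √(a + 2*(5 + a))/4 = √(a + (10 + 2*a))/4 = √(10 + 3*a)/4)
-17*(M(r(2)) + I) = -17*(√(10 + 3*(-7))/4 - 10/9) = -17*(√(10 - 21)/4 - 10/9) = -17*(√(-11)/4 - 10/9) = -17*((I*√11)/4 - 10/9) = -17*(I*√11/4 - 10/9) = -17*(-10/9 + I*√11/4) = 170/9 - 17*I*√11/4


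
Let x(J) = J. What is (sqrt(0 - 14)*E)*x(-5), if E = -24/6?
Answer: 20*I*sqrt(14) ≈ 74.833*I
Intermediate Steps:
E = -4 (E = -24*1/6 = -4)
(sqrt(0 - 14)*E)*x(-5) = (sqrt(0 - 14)*(-4))*(-5) = (sqrt(-14)*(-4))*(-5) = ((I*sqrt(14))*(-4))*(-5) = -4*I*sqrt(14)*(-5) = 20*I*sqrt(14)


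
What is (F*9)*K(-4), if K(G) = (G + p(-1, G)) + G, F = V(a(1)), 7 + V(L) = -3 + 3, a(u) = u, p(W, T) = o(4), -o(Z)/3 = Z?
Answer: 1260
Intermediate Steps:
o(Z) = -3*Z
p(W, T) = -12 (p(W, T) = -3*4 = -12)
V(L) = -7 (V(L) = -7 + (-3 + 3) = -7 + 0 = -7)
F = -7
K(G) = -12 + 2*G (K(G) = (G - 12) + G = (-12 + G) + G = -12 + 2*G)
(F*9)*K(-4) = (-7*9)*(-12 + 2*(-4)) = -63*(-12 - 8) = -63*(-20) = 1260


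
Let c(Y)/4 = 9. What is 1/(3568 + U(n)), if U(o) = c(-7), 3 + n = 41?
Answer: 1/3604 ≈ 0.00027747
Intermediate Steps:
n = 38 (n = -3 + 41 = 38)
c(Y) = 36 (c(Y) = 4*9 = 36)
U(o) = 36
1/(3568 + U(n)) = 1/(3568 + 36) = 1/3604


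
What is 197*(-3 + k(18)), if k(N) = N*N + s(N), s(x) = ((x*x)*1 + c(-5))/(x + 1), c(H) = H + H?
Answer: 1263361/19 ≈ 66493.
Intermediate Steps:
c(H) = 2*H
s(x) = (-10 + x²)/(1 + x) (s(x) = ((x*x)*1 + 2*(-5))/(x + 1) = (x²*1 - 10)/(1 + x) = (x² - 10)/(1 + x) = (-10 + x²)/(1 + x))
k(N) = N² + (-10 + N²)/(1 + N) (k(N) = N*N + (-10 + N²)/(1 + N) = N² + (-10 + N²)/(1 + N))
197*(-3 + k(18)) = 197*(-3 + (-10 + 18³ + 2*18²)/(1 + 18)) = 197*(-3 + (-10 + 5832 + 2*324)/19) = 197*(-3 + (-10 + 5832 + 648)/19) = 197*(-3 + (1/19)*6470) = 197*(-3 + 6470/19) = 197*(6413/19) = 1263361/19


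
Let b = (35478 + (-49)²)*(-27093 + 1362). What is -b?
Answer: 974664549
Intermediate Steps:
b = -974664549 (b = (35478 + 2401)*(-25731) = 37879*(-25731) = -974664549)
-b = -1*(-974664549) = 974664549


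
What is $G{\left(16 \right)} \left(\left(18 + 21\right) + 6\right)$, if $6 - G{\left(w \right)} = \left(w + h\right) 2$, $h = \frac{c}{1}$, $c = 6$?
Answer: $-1710$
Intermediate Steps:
$h = 6$ ($h = \frac{6}{1} = 6 \cdot 1 = 6$)
$G{\left(w \right)} = -6 - 2 w$ ($G{\left(w \right)} = 6 - \left(w + 6\right) 2 = 6 - \left(6 + w\right) 2 = 6 - \left(12 + 2 w\right) = -6 - 2 w$)
$G{\left(16 \right)} \left(\left(18 + 21\right) + 6\right) = \left(-6 - 32\right) \left(\left(18 + 21\right) + 6\right) = \left(-6 - 32\right) \left(39 + 6\right) = \left(-38\right) 45 = -1710$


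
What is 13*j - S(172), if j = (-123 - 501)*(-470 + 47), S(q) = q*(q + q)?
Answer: 3372208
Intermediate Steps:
S(q) = 2*q**2 (S(q) = q*(2*q) = 2*q**2)
j = 263952 (j = -624*(-423) = 263952)
13*j - S(172) = 13*263952 - 2*172**2 = 3431376 - 2*29584 = 3431376 - 1*59168 = 3431376 - 59168 = 3372208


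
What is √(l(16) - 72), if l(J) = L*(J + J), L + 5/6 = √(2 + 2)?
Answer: 2*I*√78/3 ≈ 5.8878*I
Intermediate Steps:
L = 7/6 (L = -⅚ + √(2 + 2) = -⅚ + √4 = -⅚ + 2 = 7/6 ≈ 1.1667)
l(J) = 7*J/3 (l(J) = 7*(J + J)/6 = 7*(2*J)/6 = 7*J/3)
√(l(16) - 72) = √((7/3)*16 - 72) = √(112/3 - 72) = √(-104/3) = 2*I*√78/3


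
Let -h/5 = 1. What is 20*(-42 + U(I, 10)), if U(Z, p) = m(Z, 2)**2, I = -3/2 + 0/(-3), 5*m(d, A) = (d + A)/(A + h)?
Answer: -37799/45 ≈ -839.98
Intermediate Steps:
h = -5 (h = -5*1 = -5)
m(d, A) = (A + d)/(5*(-5 + A)) (m(d, A) = ((d + A)/(A - 5))/5 = ((A + d)/(-5 + A))/5 = (A + d)/(5*(-5 + A)))
I = -3/2 (I = -3*1/2 + 0*(-1/3) = -3/2 + 0 = -3/2 ≈ -1.5000)
U(Z, p) = (-2/15 - Z/15)**2 (U(Z, p) = ((2 + Z)/(5*(-5 + 2)))**2 = ((1/5)*(2 + Z)/(-3))**2 = ((1/5)*(-1/3)*(2 + Z))**2 = (-2/15 - Z/15)**2)
20*(-42 + U(I, 10)) = 20*(-42 + (2 - 3/2)**2/225) = 20*(-42 + (1/2)**2/225) = 20*(-42 + (1/225)*(1/4)) = 20*(-42 + 1/900) = 20*(-37799/900) = -37799/45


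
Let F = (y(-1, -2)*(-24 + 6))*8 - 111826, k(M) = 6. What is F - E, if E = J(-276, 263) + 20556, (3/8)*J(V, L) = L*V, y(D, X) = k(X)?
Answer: 60322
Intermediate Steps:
y(D, X) = 6
J(V, L) = 8*L*V/3 (J(V, L) = 8*(L*V)/3 = 8*L*V/3)
E = -173012 (E = (8/3)*263*(-276) + 20556 = -193568 + 20556 = -173012)
F = -112690 (F = (6*(-24 + 6))*8 - 111826 = (6*(-18))*8 - 111826 = -108*8 - 111826 = -864 - 111826 = -112690)
F - E = -112690 - 1*(-173012) = -112690 + 173012 = 60322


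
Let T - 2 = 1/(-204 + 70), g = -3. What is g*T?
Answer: -801/134 ≈ -5.9776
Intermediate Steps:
T = 267/134 (T = 2 + 1/(-204 + 70) = 2 + 1/(-134) = 2 - 1/134 = 267/134 ≈ 1.9925)
g*T = -3*267/134 = -801/134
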